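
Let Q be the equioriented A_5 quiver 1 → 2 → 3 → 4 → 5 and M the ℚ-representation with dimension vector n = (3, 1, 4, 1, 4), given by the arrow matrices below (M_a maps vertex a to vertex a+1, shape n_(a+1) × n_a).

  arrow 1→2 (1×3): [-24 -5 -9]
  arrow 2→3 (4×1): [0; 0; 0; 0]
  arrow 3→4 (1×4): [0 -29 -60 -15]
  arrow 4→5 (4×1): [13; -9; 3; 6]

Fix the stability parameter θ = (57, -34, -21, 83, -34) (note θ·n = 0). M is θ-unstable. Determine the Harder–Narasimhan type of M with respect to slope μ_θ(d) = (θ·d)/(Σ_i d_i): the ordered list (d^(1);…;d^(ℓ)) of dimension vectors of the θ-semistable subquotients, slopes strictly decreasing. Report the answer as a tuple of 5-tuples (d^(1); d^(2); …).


Interval decomposition of M: I[1,1]^2, I[1,2], I[3,3]^3, I[3,5], I[5,5]^3.
HN type (ℓ=5): μ^(1)=57; μ^(2)=49/2; μ^(3)=23/2; μ^(4)=-21; μ^(5)=-34

((2, 0, 0, 0, 0); (0, 0, 0, 1, 1); (1, 1, 0, 0, 0); (0, 0, 4, 0, 0); (0, 0, 0, 0, 3))


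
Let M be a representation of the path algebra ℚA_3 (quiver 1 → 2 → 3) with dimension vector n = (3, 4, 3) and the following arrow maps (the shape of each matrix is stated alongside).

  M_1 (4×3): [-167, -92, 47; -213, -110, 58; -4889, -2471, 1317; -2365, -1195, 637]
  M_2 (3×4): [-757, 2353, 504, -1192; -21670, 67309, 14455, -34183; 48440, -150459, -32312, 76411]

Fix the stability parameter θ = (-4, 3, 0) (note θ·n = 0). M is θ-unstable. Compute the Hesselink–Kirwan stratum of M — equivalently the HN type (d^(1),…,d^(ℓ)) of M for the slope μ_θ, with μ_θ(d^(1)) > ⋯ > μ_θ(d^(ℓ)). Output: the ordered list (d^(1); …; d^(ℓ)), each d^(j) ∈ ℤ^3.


Interval decomposition of M: I[1,3]^3, I[2,2].
HN type (ℓ=3): μ^(1)=3; μ^(2)=3/2; μ^(3)=-4

((0, 1, 0); (0, 3, 3); (3, 0, 0))


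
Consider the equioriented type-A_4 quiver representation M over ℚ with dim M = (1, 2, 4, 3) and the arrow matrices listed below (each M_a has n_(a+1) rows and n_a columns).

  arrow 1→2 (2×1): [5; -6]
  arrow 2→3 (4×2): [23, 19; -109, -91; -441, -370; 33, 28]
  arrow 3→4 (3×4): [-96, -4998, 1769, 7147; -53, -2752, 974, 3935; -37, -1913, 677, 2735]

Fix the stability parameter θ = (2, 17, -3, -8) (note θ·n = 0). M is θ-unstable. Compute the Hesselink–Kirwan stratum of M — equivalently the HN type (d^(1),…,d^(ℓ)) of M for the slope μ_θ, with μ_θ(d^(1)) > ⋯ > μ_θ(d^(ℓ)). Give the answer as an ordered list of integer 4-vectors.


Barcode: M ≅ I[1,3], I[2,4], I[3,4]^2. HN layers by μ_θ (3 steps, strictly decreasing):
  μ^(1)=7; μ^(2)=2; μ^(3)=-11/2

((0, 1, 1, 0); (1, 1, 1, 1); (0, 0, 2, 2))


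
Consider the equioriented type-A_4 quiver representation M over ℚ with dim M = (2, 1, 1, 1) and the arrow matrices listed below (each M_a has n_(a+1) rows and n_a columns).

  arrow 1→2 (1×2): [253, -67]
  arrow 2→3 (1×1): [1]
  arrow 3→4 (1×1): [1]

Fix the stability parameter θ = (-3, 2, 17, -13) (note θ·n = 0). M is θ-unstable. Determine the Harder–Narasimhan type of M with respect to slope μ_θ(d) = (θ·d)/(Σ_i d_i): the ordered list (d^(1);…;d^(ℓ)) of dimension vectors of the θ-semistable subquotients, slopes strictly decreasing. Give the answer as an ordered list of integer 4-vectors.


Interval decomposition of M: I[1,1], I[1,4].
HN type (ℓ=2): μ^(1)=2; μ^(2)=-3

((0, 1, 1, 1); (2, 0, 0, 0))


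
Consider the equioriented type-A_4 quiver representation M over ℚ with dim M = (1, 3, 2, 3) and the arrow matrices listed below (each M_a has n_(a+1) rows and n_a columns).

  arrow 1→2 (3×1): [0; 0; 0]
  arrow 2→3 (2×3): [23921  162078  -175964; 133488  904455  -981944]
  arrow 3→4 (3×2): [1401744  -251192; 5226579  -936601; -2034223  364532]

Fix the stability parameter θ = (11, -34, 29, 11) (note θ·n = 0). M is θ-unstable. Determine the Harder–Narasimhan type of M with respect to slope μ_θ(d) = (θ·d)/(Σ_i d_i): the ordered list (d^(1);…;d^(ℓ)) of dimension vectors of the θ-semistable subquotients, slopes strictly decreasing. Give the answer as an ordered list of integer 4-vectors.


Barcode: M ≅ I[1,1], I[2,2], I[2,4]^2, I[4,4]. HN layers by μ_θ (3 steps, strictly decreasing):
  μ^(1)=20; μ^(2)=11; μ^(3)=-34

((0, 0, 2, 2); (1, 0, 0, 1); (0, 3, 0, 0))


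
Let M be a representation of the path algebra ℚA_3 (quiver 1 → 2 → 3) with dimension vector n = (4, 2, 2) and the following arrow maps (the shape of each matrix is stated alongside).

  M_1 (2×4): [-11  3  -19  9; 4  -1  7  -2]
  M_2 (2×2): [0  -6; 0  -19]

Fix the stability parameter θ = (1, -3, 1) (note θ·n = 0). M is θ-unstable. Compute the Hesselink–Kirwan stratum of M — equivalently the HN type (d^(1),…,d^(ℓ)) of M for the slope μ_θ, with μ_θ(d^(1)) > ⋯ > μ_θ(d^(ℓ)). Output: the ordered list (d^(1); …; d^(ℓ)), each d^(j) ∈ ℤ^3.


Barcode: M ≅ I[1,1]^2, I[1,2], I[1,3], I[3,3]. HN layers by μ_θ (2 steps, strictly decreasing):
  μ^(1)=1; μ^(2)=-1

((2, 0, 2); (2, 2, 0))


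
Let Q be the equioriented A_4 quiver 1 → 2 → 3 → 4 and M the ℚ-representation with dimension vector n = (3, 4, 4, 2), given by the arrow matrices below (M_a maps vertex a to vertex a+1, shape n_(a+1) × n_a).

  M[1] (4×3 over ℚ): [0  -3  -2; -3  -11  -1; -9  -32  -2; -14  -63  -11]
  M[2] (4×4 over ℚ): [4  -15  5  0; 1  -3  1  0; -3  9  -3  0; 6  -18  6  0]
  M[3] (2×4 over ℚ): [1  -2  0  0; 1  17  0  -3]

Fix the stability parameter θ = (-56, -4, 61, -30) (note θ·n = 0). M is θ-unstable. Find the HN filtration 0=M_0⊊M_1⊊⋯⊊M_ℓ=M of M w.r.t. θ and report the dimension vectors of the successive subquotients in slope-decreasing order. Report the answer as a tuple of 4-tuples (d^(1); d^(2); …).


Via rank(M_{q-1}∘⋯∘M_p): M ≅ I[1,2], I[1,4]^2, I[2,2], I[3,3]^2.
μ_θ-semistable layers: μ^(1)=61; μ^(2)=31/2; μ^(3)=-4; μ^(4)=-56

((0, 0, 2, 0); (0, 0, 2, 2); (0, 4, 0, 0); (3, 0, 0, 0))


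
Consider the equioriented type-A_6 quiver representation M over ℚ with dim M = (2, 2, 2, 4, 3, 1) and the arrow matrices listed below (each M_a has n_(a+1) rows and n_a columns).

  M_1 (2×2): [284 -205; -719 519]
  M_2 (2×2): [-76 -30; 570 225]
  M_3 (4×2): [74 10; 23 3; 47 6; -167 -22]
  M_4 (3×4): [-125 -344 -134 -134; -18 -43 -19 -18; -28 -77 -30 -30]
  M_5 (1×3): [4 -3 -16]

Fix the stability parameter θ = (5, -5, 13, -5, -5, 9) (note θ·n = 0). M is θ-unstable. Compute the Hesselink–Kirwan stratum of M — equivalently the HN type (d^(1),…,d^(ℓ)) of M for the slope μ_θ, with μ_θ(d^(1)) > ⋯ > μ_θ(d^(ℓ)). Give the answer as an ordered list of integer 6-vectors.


Interval decomposition of M: I[1,2], I[1,6], I[3,5], I[4,4], I[4,5].
HN type (ℓ=4): μ^(1)=9; μ^(2)=1; μ^(3)=0; μ^(4)=-5

((0, 0, 0, 0, 0, 1); (0, 0, 2, 2, 2, 0); (2, 2, 0, 0, 0, 0); (0, 0, 0, 2, 1, 0))


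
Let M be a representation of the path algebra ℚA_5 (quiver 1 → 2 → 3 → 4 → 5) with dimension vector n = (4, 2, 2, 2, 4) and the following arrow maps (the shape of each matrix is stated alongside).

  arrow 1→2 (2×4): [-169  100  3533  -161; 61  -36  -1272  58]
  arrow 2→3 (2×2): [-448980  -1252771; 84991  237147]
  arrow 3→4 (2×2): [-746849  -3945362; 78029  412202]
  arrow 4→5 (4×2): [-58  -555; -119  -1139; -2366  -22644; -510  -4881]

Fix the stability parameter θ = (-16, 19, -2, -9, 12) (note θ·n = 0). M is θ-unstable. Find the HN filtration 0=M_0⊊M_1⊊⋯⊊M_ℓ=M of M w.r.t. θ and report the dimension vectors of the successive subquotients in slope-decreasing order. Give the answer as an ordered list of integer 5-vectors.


Barcode: M ≅ I[1,1]^2, I[1,3], I[1,5], I[4,5], I[5,5]^2. HN layers by μ_θ (5 steps, strictly decreasing):
  μ^(1)=12; μ^(2)=17/2; μ^(3)=8/3; μ^(4)=-9; μ^(5)=-16

((0, 0, 0, 0, 4); (0, 1, 1, 0, 0); (0, 1, 1, 1, 0); (0, 0, 0, 1, 0); (4, 0, 0, 0, 0))


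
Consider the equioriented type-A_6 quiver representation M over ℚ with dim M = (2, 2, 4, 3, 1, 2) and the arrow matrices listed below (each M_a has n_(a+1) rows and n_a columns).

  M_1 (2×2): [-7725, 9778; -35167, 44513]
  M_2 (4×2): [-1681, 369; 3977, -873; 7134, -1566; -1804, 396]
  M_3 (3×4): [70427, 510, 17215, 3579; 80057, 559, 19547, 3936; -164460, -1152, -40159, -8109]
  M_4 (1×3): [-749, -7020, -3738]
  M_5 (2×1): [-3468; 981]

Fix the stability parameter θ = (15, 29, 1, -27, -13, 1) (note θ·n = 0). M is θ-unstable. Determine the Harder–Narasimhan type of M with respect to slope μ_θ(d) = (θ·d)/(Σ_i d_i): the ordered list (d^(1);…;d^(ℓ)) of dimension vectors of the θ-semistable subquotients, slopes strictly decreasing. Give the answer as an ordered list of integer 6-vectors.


Barcode: M ≅ I[1,2], I[1,6], I[3,3], I[3,4]^2, I[6,6]. HN layers by μ_θ (4 steps, strictly decreasing):
  μ^(1)=29; μ^(2)=15; μ^(3)=1; μ^(4)=-13

((0, 1, 0, 0, 0, 0); (1, 0, 0, 0, 0, 0); (1, 1, 2, 1, 1, 2); (0, 0, 2, 2, 0, 0))


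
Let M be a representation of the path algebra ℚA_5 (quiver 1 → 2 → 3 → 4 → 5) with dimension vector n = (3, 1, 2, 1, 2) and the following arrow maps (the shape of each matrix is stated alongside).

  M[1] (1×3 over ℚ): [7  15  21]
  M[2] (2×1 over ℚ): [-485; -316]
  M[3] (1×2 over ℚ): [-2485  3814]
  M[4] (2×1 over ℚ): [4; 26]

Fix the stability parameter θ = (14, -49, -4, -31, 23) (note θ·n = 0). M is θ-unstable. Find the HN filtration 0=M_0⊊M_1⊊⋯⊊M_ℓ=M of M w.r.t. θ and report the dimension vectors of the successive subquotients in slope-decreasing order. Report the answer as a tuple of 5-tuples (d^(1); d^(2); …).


Interval decomposition of M: I[1,1]^2, I[1,5], I[3,3], I[5,5].
HN type (ℓ=4): μ^(1)=23; μ^(2)=14; μ^(3)=-4; μ^(4)=-35/2

((0, 0, 0, 0, 2); (2, 0, 0, 0, 0); (0, 0, 1, 0, 0); (1, 1, 1, 1, 0))


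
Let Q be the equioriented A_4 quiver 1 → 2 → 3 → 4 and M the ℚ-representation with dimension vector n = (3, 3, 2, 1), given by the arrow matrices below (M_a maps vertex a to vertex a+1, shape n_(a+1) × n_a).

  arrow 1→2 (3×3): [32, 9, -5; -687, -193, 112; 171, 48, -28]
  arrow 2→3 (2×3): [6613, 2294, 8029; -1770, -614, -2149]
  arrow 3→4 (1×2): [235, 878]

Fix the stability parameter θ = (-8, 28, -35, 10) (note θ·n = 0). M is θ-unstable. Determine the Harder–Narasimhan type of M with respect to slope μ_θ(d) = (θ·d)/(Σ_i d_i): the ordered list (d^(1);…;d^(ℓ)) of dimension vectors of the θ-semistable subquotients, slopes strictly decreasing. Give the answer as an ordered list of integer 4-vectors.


Interval decomposition of M: I[1,2], I[1,3], I[1,4].
HN type (ℓ=4): μ^(1)=28; μ^(2)=10; μ^(3)=-7/2; μ^(4)=-8

((0, 1, 0, 0); (0, 0, 0, 1); (0, 2, 2, 0); (3, 0, 0, 0))


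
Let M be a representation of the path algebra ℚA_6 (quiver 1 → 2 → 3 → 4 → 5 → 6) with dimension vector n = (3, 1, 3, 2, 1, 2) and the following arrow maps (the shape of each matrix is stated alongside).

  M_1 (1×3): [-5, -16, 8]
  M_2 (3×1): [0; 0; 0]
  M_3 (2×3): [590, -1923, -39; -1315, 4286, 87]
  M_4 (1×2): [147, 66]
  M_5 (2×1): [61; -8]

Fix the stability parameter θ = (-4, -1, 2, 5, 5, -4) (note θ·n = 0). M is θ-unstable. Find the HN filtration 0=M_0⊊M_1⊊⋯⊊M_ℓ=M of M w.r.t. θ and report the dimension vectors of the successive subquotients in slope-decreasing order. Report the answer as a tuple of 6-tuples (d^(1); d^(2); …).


Via rank(M_{q-1}∘⋯∘M_p): M ≅ I[1,1]^2, I[1,2], I[3,3], I[3,4], I[3,6], I[6,6].
μ_θ-semistable layers: μ^(1)=5; μ^(2)=2; μ^(3)=-1; μ^(4)=-4

((0, 0, 0, 1, 0, 0); (0, 0, 3, 1, 1, 1); (0, 1, 0, 0, 0, 0); (3, 0, 0, 0, 0, 1))


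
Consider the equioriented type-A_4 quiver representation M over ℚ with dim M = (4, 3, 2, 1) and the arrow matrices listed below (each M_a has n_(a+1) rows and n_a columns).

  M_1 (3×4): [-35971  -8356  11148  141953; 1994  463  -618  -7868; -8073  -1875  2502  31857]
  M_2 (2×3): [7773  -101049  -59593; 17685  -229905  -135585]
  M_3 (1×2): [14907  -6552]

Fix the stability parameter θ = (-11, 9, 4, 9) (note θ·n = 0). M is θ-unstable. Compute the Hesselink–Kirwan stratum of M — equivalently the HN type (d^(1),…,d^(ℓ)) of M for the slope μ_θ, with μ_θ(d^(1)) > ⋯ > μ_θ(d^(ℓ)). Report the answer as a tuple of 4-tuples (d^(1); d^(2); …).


Via rank(M_{q-1}∘⋯∘M_p): M ≅ I[1,1]^2, I[1,2]^2, I[2,4], I[3,3].
μ_θ-semistable layers: μ^(1)=9; μ^(2)=13/2; μ^(3)=4; μ^(4)=-11

((0, 2, 0, 1); (0, 1, 1, 0); (0, 0, 1, 0); (4, 0, 0, 0))


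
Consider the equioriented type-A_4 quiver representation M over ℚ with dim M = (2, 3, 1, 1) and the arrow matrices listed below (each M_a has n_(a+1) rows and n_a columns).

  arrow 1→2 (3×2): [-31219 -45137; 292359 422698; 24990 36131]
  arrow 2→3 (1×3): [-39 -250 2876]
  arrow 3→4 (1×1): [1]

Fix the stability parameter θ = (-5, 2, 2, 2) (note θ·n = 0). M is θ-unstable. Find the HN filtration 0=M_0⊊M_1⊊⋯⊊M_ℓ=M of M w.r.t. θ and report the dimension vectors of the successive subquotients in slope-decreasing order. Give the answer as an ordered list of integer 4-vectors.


Barcode: M ≅ I[1,2], I[1,4], I[2,2]. HN layers by μ_θ (2 steps, strictly decreasing):
  μ^(1)=2; μ^(2)=-5

((0, 3, 1, 1); (2, 0, 0, 0))


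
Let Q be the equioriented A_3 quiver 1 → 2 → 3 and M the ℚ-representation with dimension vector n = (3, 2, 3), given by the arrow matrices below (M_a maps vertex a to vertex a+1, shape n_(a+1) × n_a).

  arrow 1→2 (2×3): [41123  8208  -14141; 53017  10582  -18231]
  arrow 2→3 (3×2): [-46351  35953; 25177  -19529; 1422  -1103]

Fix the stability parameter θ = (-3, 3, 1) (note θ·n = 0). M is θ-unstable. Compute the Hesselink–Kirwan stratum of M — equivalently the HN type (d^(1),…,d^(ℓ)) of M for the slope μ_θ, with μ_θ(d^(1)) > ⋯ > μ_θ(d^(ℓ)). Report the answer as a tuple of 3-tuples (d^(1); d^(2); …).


Via rank(M_{q-1}∘⋯∘M_p): M ≅ I[1,1], I[1,3]^2, I[3,3].
μ_θ-semistable layers: μ^(1)=2; μ^(2)=1; μ^(3)=-3

((0, 2, 2); (0, 0, 1); (3, 0, 0))


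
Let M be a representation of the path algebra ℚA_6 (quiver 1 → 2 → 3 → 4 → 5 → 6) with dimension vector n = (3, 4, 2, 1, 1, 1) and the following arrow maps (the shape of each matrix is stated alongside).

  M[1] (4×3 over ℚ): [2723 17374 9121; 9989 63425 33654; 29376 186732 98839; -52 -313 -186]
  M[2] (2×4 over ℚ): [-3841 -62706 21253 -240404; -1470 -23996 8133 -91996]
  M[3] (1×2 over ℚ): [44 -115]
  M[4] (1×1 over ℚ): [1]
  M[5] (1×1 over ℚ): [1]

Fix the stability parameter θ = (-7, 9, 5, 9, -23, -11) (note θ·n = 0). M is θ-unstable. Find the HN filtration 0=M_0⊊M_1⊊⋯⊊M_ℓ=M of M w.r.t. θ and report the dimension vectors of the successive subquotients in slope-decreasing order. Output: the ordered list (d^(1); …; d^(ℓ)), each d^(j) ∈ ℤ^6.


Barcode: M ≅ I[1,2], I[1,3], I[1,6], I[2,2]. HN layers by μ_θ (4 steps, strictly decreasing):
  μ^(1)=9; μ^(2)=7; μ^(3)=-11/5; μ^(4)=-7

((0, 2, 0, 0, 0, 0); (0, 1, 1, 0, 0, 0); (0, 1, 1, 1, 1, 1); (3, 0, 0, 0, 0, 0))


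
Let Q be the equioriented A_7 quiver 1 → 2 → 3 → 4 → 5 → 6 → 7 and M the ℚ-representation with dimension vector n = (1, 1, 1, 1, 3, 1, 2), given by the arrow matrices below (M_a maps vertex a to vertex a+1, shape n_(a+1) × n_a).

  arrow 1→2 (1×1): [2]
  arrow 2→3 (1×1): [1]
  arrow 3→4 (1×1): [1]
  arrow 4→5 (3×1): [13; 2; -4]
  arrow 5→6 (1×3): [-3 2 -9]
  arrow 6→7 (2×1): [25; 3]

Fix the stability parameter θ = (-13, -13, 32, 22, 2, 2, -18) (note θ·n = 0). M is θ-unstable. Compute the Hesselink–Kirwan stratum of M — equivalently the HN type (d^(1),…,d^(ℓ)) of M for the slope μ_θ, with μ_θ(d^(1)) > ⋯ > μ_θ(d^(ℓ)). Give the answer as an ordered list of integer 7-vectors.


Interval decomposition of M: I[1,7], I[5,5]^2, I[7,7].
HN type (ℓ=4): μ^(1)=8; μ^(2)=2; μ^(3)=-13; μ^(4)=-18

((0, 0, 1, 1, 1, 1, 1); (0, 0, 0, 0, 2, 0, 0); (1, 1, 0, 0, 0, 0, 0); (0, 0, 0, 0, 0, 0, 1))


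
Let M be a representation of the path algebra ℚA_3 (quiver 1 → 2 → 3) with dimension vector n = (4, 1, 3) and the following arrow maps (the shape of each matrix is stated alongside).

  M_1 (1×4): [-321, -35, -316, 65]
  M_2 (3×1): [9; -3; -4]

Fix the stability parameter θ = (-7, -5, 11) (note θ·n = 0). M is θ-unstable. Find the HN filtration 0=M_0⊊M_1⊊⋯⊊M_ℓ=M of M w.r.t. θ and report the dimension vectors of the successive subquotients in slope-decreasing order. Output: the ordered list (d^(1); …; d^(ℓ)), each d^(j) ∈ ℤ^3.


Interval decomposition of M: I[1,1]^3, I[1,3], I[3,3]^2.
HN type (ℓ=3): μ^(1)=11; μ^(2)=-5; μ^(3)=-7

((0, 0, 3); (0, 1, 0); (4, 0, 0))


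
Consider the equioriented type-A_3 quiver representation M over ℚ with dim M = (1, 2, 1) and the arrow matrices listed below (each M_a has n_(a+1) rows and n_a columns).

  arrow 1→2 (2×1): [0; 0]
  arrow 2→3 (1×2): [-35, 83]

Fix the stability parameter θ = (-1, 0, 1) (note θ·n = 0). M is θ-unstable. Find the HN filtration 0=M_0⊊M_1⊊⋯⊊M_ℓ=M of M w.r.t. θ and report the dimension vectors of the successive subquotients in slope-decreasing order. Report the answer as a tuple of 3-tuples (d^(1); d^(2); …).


Via rank(M_{q-1}∘⋯∘M_p): M ≅ I[1,1], I[2,2], I[2,3].
μ_θ-semistable layers: μ^(1)=1; μ^(2)=0; μ^(3)=-1

((0, 0, 1); (0, 2, 0); (1, 0, 0))


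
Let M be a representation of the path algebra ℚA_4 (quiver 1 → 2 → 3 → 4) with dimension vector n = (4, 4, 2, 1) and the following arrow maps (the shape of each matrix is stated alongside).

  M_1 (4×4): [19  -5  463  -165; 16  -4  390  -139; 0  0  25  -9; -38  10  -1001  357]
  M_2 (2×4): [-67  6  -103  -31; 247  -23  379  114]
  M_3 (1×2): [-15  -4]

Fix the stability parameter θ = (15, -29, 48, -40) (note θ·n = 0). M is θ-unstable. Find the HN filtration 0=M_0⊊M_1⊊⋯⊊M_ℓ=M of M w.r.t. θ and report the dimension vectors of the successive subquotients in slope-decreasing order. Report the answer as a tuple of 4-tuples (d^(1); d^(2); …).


Via rank(M_{q-1}∘⋯∘M_p): M ≅ I[1,1], I[1,2], I[1,3], I[1,4], I[2,2].
μ_θ-semistable layers: μ^(1)=48; μ^(2)=15; μ^(3)=4; μ^(4)=-7; μ^(5)=-29

((0, 0, 1, 0); (1, 0, 0, 0); (0, 0, 1, 1); (3, 3, 0, 0); (0, 1, 0, 0))


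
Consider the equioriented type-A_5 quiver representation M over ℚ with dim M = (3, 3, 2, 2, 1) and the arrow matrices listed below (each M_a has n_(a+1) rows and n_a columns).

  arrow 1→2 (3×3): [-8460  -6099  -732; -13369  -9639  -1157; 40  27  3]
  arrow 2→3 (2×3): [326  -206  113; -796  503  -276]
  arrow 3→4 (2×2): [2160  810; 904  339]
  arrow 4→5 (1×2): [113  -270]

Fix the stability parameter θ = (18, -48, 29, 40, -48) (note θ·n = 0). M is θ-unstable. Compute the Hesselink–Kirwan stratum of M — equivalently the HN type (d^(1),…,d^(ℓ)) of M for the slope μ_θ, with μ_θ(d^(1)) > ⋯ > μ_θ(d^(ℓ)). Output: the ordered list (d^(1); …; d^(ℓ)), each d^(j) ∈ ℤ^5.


Via rank(M_{q-1}∘⋯∘M_p): M ≅ I[1,2], I[1,3], I[1,4], I[4,5].
μ_θ-semistable layers: μ^(1)=40; μ^(2)=29; μ^(3)=-4; μ^(4)=-15

((0, 0, 0, 1, 0); (0, 0, 2, 0, 0); (0, 0, 0, 1, 1); (3, 3, 0, 0, 0))


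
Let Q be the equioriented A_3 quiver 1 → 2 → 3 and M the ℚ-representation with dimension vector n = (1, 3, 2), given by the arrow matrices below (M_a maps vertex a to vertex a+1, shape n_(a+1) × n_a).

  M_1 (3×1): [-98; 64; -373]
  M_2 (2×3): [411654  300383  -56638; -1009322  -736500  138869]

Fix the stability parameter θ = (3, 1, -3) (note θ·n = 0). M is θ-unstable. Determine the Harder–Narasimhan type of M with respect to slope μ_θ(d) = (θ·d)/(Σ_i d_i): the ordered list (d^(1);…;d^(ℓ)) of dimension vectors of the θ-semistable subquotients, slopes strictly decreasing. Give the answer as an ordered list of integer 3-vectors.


Barcode: M ≅ I[1,3], I[2,2], I[2,3]. HN layers by μ_θ (3 steps, strictly decreasing):
  μ^(1)=1; μ^(2)=1/3; μ^(3)=-1

((0, 1, 0); (1, 1, 1); (0, 1, 1))


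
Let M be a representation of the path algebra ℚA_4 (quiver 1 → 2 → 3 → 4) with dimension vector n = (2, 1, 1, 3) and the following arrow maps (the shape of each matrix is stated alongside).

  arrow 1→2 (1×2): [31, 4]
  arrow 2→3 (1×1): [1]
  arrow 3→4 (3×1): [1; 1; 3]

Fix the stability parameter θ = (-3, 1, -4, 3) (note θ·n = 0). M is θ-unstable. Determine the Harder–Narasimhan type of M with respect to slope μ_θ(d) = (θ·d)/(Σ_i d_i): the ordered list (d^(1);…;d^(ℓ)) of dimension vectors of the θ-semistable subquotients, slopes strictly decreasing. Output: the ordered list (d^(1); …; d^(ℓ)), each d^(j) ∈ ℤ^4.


Interval decomposition of M: I[1,1], I[1,4], I[4,4]^2.
HN type (ℓ=3): μ^(1)=3; μ^(2)=-3/2; μ^(3)=-3

((0, 0, 0, 3); (0, 1, 1, 0); (2, 0, 0, 0))


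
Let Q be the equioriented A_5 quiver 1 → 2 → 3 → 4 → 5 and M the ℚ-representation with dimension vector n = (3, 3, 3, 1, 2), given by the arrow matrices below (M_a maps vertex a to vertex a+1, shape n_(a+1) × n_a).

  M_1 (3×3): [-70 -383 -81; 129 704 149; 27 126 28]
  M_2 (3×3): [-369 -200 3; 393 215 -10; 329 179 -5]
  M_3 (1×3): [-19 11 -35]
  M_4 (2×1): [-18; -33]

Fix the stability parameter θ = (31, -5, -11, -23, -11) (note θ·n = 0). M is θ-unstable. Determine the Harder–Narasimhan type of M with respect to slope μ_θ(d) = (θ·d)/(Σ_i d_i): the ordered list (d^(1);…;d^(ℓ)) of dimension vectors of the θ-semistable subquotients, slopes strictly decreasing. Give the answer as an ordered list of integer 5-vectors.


Barcode: M ≅ I[1,3]^2, I[1,5], I[5,5]. HN layers by μ_θ (3 steps, strictly decreasing):
  μ^(1)=5; μ^(2)=-19/5; μ^(3)=-11

((2, 2, 2, 0, 0); (1, 1, 1, 1, 1); (0, 0, 0, 0, 1))


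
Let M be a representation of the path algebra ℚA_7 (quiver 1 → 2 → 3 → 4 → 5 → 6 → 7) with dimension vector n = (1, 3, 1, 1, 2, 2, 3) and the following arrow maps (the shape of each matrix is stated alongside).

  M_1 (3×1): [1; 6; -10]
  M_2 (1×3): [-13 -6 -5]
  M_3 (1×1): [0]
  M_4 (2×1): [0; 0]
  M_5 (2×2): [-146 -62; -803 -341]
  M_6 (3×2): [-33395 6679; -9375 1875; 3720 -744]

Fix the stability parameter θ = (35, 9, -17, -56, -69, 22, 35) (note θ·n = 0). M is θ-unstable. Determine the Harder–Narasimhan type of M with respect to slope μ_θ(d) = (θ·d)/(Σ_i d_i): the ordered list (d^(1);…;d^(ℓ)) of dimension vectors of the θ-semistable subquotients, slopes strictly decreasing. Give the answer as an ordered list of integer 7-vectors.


Barcode: M ≅ I[1,3], I[2,2]^2, I[4,4], I[5,5], I[5,7], I[6,6], I[7,7]^2. HN layers by μ_θ (5 steps, strictly decreasing):
  μ^(1)=35; μ^(2)=22; μ^(3)=9; μ^(4)=-56; μ^(5)=-69

((0, 0, 0, 0, 0, 0, 3); (0, 0, 0, 0, 0, 2, 0); (1, 3, 1, 0, 0, 0, 0); (0, 0, 0, 1, 0, 0, 0); (0, 0, 0, 0, 2, 0, 0))


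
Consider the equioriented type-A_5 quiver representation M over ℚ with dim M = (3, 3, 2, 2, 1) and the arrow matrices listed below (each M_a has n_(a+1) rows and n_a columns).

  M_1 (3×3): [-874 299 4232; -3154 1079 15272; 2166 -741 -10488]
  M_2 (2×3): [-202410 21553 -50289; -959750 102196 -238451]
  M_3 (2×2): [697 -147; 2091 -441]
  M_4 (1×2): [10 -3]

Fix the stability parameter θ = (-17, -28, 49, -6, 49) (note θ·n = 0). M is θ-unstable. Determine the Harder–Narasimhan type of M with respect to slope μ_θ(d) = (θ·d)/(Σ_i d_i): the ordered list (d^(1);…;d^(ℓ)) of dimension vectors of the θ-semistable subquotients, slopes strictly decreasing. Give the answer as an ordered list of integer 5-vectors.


Barcode: M ≅ I[1,1]^2, I[1,5], I[2,2], I[2,3], I[4,4]. HN layers by μ_θ (6 steps, strictly decreasing):
  μ^(1)=49; μ^(2)=43/2; μ^(3)=-6; μ^(4)=-17; μ^(5)=-45/2; μ^(6)=-28

((0, 0, 1, 0, 1); (0, 0, 1, 1, 0); (0, 0, 0, 1, 0); (2, 0, 0, 0, 0); (1, 1, 0, 0, 0); (0, 2, 0, 0, 0))


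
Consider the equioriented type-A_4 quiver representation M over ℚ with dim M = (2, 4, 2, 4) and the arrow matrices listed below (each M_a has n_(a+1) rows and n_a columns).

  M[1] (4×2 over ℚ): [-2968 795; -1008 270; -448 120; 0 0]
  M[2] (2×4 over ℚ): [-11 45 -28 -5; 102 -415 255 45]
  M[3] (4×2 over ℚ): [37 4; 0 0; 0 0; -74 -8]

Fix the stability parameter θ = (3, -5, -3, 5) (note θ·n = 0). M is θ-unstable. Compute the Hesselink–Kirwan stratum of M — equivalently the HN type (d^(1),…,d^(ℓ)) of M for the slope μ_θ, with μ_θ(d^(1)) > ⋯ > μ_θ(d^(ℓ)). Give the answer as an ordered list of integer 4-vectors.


Via rank(M_{q-1}∘⋯∘M_p): M ≅ I[1,1], I[1,4], I[2,2]^2, I[2,3], I[4,4]^3.
μ_θ-semistable layers: μ^(1)=5; μ^(2)=3; μ^(3)=-5/3; μ^(4)=-3; μ^(5)=-5

((0, 0, 0, 4); (1, 0, 0, 0); (1, 1, 1, 0); (0, 0, 1, 0); (0, 3, 0, 0))


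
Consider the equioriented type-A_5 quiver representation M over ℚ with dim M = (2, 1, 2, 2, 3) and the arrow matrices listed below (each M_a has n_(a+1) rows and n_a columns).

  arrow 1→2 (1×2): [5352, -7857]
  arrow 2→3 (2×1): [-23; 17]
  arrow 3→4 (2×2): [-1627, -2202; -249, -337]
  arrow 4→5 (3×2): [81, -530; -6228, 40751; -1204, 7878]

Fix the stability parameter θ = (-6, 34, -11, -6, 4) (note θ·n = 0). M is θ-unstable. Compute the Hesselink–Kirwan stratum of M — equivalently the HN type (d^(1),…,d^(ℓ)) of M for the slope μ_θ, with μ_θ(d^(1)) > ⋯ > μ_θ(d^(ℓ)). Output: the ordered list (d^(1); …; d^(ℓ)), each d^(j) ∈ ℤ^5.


Via rank(M_{q-1}∘⋯∘M_p): M ≅ I[1,1], I[1,5], I[3,5], I[5,5].
μ_θ-semistable layers: μ^(1)=21/4; μ^(2)=4; μ^(3)=-6; μ^(4)=-11

((0, 1, 1, 1, 1); (0, 0, 0, 0, 2); (2, 0, 0, 1, 0); (0, 0, 1, 0, 0))


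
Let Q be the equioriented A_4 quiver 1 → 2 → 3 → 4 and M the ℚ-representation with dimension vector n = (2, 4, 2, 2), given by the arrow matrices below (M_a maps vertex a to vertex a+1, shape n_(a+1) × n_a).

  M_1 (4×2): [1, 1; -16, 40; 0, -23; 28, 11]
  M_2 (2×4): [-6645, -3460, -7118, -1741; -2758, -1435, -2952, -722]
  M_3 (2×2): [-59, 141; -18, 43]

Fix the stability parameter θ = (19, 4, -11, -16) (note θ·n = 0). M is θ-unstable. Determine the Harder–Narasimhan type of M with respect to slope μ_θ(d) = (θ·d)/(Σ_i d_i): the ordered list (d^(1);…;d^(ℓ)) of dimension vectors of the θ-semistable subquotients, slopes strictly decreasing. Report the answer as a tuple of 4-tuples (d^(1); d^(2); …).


Interval decomposition of M: I[1,4]^2, I[2,2]^2.
HN type (ℓ=2): μ^(1)=4; μ^(2)=-1

((0, 2, 0, 0); (2, 2, 2, 2))


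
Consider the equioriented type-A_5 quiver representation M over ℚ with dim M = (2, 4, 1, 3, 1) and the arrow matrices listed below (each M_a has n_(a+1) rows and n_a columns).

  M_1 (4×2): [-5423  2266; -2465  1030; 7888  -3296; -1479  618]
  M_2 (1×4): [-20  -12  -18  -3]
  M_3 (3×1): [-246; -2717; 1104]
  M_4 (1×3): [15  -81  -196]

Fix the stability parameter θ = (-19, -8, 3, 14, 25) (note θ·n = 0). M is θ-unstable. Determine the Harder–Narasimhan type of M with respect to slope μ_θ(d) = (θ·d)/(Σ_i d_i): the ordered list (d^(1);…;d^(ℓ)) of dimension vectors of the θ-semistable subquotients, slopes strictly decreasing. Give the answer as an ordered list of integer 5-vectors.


Interval decomposition of M: I[1,1], I[1,5], I[2,2]^3, I[4,4]^2.
HN type (ℓ=5): μ^(1)=25; μ^(2)=14; μ^(3)=3; μ^(4)=-8; μ^(5)=-19

((0, 0, 0, 0, 1); (0, 0, 0, 3, 0); (0, 0, 1, 0, 0); (0, 4, 0, 0, 0); (2, 0, 0, 0, 0))


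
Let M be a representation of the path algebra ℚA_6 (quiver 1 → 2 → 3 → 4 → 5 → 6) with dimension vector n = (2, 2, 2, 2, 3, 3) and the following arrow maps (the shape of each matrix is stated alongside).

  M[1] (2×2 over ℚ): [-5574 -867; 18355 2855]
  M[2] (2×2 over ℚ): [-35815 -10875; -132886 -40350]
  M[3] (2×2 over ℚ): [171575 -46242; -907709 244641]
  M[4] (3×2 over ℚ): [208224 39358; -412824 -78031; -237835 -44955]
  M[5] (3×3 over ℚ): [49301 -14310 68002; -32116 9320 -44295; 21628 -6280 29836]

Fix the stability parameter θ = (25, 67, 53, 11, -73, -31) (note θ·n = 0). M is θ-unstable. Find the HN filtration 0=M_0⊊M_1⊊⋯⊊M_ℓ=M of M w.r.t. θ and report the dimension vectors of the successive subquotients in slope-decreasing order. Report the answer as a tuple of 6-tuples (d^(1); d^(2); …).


Interval decomposition of M: I[1,2], I[1,5], I[3,6], I[5,6], I[6,6].
HN type (ℓ=6): μ^(1)=67; μ^(2)=25; μ^(3)=83/5; μ^(4)=-10; μ^(5)=-31; μ^(6)=-73

((0, 1, 0, 0, 0, 0); (1, 0, 0, 0, 0, 0); (1, 1, 1, 1, 1, 0); (0, 0, 1, 1, 1, 1); (0, 0, 0, 0, 0, 2); (0, 0, 0, 0, 1, 0))


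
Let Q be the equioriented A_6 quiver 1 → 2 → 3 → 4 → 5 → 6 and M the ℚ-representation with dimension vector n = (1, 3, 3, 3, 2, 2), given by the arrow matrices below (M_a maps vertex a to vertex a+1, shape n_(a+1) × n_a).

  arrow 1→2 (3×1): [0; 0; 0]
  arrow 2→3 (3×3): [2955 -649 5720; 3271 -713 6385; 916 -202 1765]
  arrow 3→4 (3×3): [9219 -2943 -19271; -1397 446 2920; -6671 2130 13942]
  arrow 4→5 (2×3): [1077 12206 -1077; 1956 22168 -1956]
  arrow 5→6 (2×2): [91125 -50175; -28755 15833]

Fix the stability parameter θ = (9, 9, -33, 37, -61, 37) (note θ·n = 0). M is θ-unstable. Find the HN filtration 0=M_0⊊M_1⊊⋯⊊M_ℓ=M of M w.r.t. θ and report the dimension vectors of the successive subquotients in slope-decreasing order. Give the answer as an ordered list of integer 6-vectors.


Barcode: M ≅ I[1,1], I[2,4]^2, I[2,6], I[5,5], I[6,6]. HN layers by μ_θ (4 steps, strictly decreasing):
  μ^(1)=37; μ^(2)=9; μ^(3)=-12; μ^(4)=-61

((0, 0, 0, 2, 0, 2); (1, 0, 0, 0, 0, 0); (0, 3, 3, 1, 1, 0); (0, 0, 0, 0, 1, 0))


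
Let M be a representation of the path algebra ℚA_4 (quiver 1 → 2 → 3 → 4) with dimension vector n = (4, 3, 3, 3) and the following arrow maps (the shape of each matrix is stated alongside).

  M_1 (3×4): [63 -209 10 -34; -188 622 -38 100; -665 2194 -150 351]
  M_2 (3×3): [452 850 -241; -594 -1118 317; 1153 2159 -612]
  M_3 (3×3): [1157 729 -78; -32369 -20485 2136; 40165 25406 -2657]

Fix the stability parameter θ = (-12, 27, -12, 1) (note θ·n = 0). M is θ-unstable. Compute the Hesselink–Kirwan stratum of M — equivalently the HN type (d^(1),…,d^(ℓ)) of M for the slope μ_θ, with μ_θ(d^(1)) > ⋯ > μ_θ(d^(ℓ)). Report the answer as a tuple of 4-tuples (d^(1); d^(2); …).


Barcode: M ≅ I[1,1], I[1,4]^3. HN layers by μ_θ (2 steps, strictly decreasing):
  μ^(1)=16/3; μ^(2)=-12

((0, 3, 3, 3); (4, 0, 0, 0))


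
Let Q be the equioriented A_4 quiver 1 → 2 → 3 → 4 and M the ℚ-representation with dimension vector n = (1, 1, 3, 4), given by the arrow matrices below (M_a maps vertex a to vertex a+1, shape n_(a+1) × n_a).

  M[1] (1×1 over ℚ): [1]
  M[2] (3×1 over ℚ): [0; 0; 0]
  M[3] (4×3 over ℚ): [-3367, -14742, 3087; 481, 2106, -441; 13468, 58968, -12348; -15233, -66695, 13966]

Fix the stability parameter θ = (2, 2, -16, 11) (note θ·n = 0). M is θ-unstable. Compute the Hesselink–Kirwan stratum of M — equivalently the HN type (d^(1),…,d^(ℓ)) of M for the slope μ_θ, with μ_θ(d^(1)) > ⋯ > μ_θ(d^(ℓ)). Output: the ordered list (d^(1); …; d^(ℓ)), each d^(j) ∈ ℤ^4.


Barcode: M ≅ I[1,2], I[3,3], I[3,4]^2, I[4,4]^2. HN layers by μ_θ (3 steps, strictly decreasing):
  μ^(1)=11; μ^(2)=2; μ^(3)=-16

((0, 0, 0, 4); (1, 1, 0, 0); (0, 0, 3, 0))


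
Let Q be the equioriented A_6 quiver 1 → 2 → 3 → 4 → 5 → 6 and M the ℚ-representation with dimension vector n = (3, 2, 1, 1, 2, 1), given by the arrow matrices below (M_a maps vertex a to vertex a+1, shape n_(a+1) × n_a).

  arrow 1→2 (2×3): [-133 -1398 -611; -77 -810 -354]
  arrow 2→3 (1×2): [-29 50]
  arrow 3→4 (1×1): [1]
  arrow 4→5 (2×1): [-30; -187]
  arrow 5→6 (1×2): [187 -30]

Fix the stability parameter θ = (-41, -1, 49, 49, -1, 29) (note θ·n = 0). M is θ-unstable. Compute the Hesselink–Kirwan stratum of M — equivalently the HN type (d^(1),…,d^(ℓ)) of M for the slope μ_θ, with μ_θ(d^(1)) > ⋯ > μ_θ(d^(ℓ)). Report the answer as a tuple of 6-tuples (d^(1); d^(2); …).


Barcode: M ≅ I[1,1], I[1,2], I[1,5], I[5,6]. HN layers by μ_θ (4 steps, strictly decreasing):
  μ^(1)=97/3; μ^(2)=29; μ^(3)=-1; μ^(4)=-41

((0, 0, 1, 1, 1, 0); (0, 0, 0, 0, 0, 1); (0, 2, 0, 0, 1, 0); (3, 0, 0, 0, 0, 0))


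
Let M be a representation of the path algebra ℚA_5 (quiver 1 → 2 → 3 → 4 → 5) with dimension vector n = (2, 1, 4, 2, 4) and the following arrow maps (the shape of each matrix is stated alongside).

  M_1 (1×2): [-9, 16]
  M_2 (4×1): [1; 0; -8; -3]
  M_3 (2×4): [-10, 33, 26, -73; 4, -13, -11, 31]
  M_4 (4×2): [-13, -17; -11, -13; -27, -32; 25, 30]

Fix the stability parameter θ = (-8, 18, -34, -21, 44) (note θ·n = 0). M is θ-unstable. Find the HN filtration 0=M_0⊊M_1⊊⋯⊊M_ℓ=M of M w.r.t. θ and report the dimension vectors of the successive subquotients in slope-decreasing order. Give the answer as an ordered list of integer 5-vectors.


Barcode: M ≅ I[1,1], I[1,5], I[3,3]^2, I[3,5], I[5,5]^2. HN layers by μ_θ (5 steps, strictly decreasing):
  μ^(1)=44; μ^(2)=-8; μ^(3)=-45/4; μ^(4)=-21; μ^(5)=-34

((0, 0, 0, 0, 4); (1, 0, 0, 0, 0); (1, 1, 1, 1, 0); (0, 0, 0, 1, 0); (0, 0, 3, 0, 0))


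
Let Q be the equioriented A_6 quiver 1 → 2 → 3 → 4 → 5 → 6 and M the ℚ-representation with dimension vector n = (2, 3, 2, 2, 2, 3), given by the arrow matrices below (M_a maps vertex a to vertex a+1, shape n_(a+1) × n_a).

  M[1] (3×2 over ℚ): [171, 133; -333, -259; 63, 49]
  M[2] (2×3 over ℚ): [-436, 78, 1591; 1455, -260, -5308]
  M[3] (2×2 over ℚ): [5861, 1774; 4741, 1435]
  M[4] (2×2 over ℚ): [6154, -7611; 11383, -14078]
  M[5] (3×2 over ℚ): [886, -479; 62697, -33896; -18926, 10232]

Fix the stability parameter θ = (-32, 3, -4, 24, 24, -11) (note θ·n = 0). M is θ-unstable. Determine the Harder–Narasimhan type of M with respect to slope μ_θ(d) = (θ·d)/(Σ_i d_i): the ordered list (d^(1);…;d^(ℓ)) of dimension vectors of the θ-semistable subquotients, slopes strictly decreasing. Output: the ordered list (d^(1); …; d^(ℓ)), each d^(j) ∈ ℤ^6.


Barcode: M ≅ I[1,1], I[1,6], I[2,2], I[2,6], I[6,6]. HN layers by μ_θ (5 steps, strictly decreasing):
  μ^(1)=37/3; μ^(2)=3; μ^(3)=-1/2; μ^(4)=-11; μ^(5)=-32

((0, 0, 0, 2, 2, 2); (0, 1, 0, 0, 0, 0); (0, 2, 2, 0, 0, 0); (0, 0, 0, 0, 0, 1); (2, 0, 0, 0, 0, 0))


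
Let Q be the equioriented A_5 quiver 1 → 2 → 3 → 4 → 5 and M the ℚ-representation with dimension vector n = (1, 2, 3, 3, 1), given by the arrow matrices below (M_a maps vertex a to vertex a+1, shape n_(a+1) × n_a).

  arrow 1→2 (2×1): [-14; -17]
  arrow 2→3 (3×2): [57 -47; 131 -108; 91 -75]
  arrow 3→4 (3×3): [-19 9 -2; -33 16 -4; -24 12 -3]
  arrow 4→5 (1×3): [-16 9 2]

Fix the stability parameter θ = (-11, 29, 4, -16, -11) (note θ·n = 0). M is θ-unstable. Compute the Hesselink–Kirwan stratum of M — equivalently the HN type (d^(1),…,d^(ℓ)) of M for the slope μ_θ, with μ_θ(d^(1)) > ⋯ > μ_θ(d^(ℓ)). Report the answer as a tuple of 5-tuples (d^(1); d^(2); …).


Barcode: M ≅ I[1,5], I[2,4], I[3,4]. HN layers by μ_θ (4 steps, strictly decreasing):
  μ^(1)=17/3; μ^(2)=3/2; μ^(3)=-6; μ^(4)=-11

((0, 1, 1, 1, 0); (0, 1, 1, 1, 1); (0, 0, 1, 1, 0); (1, 0, 0, 0, 0))


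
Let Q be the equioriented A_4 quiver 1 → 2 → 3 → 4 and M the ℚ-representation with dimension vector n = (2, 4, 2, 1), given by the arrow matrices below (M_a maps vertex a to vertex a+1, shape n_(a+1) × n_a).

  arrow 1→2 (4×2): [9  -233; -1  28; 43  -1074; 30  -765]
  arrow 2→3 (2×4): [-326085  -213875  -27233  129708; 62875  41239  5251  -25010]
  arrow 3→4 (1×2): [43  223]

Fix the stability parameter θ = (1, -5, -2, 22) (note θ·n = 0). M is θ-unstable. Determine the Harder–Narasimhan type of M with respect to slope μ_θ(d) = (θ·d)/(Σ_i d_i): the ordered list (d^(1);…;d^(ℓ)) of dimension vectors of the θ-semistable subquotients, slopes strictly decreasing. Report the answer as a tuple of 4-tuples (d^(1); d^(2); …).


Via rank(M_{q-1}∘⋯∘M_p): M ≅ I[1,2], I[1,3], I[2,2], I[2,4].
μ_θ-semistable layers: μ^(1)=22; μ^(2)=-2; μ^(3)=-5

((0, 0, 0, 1); (2, 2, 2, 0); (0, 2, 0, 0))


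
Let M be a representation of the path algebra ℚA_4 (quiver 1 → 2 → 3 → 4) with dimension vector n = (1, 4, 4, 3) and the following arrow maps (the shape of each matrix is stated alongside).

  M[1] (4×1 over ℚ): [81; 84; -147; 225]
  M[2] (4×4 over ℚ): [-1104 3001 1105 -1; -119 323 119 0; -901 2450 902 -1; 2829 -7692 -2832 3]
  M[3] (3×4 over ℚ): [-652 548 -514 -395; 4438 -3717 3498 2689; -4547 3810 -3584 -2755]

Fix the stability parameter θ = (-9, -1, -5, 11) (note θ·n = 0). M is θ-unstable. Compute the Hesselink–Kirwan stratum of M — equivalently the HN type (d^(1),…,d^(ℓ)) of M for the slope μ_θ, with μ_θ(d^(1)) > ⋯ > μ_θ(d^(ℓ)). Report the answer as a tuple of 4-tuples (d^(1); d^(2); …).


Barcode: M ≅ I[1,2], I[2,2], I[2,4]^2, I[3,3], I[3,4]. HN layers by μ_θ (5 steps, strictly decreasing):
  μ^(1)=11; μ^(2)=-1; μ^(3)=-3; μ^(4)=-5; μ^(5)=-9

((0, 0, 0, 3); (0, 2, 0, 0); (0, 2, 2, 0); (0, 0, 2, 0); (1, 0, 0, 0))


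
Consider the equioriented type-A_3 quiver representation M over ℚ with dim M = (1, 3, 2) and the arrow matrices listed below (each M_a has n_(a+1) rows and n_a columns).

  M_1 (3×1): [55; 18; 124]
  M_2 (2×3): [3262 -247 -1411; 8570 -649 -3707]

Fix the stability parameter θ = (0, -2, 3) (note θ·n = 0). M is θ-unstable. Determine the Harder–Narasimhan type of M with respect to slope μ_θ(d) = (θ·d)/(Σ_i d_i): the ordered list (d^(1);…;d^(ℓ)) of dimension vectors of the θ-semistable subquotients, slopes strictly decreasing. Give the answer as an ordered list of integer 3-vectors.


Barcode: M ≅ I[1,2], I[2,3]^2. HN layers by μ_θ (3 steps, strictly decreasing):
  μ^(1)=3; μ^(2)=-1; μ^(3)=-2

((0, 0, 2); (1, 1, 0); (0, 2, 0))


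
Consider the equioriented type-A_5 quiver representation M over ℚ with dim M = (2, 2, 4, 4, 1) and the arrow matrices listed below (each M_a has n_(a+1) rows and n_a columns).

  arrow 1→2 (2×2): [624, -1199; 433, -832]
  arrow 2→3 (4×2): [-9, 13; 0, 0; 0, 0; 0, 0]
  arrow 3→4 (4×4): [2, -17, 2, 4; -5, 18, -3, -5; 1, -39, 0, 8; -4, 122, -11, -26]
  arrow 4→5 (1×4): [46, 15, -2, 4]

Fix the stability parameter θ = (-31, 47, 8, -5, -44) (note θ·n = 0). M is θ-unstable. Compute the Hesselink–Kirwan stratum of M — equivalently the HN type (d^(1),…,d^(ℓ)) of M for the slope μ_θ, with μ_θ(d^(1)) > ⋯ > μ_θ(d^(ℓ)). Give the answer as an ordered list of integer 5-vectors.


Interval decomposition of M: I[1,2], I[1,5], I[3,4]^3.
HN type (ℓ=3): μ^(1)=47; μ^(2)=3/2; μ^(3)=-31

((0, 1, 0, 0, 0); (0, 1, 4, 4, 1); (2, 0, 0, 0, 0))


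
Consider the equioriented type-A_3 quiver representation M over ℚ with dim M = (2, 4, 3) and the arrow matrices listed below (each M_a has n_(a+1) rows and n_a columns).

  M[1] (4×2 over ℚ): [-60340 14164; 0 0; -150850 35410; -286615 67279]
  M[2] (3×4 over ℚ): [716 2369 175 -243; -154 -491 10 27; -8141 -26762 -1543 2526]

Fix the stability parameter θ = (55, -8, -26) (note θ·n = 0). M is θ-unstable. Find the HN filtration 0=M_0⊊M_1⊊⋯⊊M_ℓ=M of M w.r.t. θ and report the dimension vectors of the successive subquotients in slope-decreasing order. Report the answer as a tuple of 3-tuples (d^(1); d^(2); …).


Interval decomposition of M: I[1,1], I[1,3], I[2,2], I[2,3]^2.
HN type (ℓ=4): μ^(1)=55; μ^(2)=7; μ^(3)=-8; μ^(4)=-17

((1, 0, 0); (1, 1, 1); (0, 1, 0); (0, 2, 2))


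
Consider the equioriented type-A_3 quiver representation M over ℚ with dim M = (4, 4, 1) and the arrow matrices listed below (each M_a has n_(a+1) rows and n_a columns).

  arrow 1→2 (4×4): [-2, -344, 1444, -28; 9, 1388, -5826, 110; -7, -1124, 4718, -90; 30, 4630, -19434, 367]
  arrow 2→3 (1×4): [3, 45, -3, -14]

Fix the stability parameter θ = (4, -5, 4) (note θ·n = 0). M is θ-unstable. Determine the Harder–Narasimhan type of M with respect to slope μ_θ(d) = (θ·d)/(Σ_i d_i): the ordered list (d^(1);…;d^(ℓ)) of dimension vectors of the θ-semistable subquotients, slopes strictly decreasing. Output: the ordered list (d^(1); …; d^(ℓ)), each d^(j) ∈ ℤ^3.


Barcode: M ≅ I[1,1]^2, I[1,2], I[1,3], I[2,2]^2. HN layers by μ_θ (3 steps, strictly decreasing):
  μ^(1)=4; μ^(2)=-1/2; μ^(3)=-5

((2, 0, 1); (2, 2, 0); (0, 2, 0))
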